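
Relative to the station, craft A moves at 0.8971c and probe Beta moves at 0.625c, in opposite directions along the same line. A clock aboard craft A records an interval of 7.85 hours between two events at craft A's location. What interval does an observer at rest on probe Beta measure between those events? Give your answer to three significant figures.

35.5 hours

Transform craft A's velocity into probe Beta's frame: (0.8971 + 0.625)/(1 + 0.8971·0.625) = 1.5221/1.5606875, so the relative speed is 0.97528c.
At |u| = 0.97528c, γ = (1 − 0.951171)^(−1/2) = 4.5254.
The clock on craft A records proper time, so probe Beta measures Δt = γΔτ = 4.5254 × 7.85 = 35.5 hours.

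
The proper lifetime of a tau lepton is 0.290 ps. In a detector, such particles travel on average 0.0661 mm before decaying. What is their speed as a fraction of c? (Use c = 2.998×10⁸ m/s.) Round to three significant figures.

0.605c

d = βγcτ ⇒ βγ = d/(cτ) = 6.610×10^-5 m / (8.6942×10^-5 m) = 0.76028.
β = (βγ)/√(1+(βγ)²) = 0.76028/√1.578026 = 0.605.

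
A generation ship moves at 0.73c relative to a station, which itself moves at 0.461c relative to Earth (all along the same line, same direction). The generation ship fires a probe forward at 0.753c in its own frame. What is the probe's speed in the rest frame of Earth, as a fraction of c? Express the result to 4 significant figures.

Apply u = (u'+v)/(1+u'v) twice. Probe in the station frame: (0.753+0.73)/(1+0.753·0.73) = 1.483/1.54969 = 0.95697c.
That velocity, transformed to the rest frame of Earth: (0.95697+0.461)/(1+0.95697·0.461) = 1.41797/1.44116317 = 0.98391c.

0.9839c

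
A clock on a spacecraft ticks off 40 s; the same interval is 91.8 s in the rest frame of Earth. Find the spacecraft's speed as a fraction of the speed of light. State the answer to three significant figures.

γ = Δt/Δτ = 91.8/40 = 2.295.
β = √(1 − 1/γ²) = √(1 − 0.18986) = √0.81014 = 0.900.

0.900c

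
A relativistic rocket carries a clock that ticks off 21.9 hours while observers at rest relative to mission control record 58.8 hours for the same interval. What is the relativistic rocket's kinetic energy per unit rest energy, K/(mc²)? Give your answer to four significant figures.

From Δt = γΔτ: γ = 58.8/21.9 = 2.68493.
Since K = (γ−1)mc², K/(mc²) = 2.68493 − 1 = 1.685.

1.685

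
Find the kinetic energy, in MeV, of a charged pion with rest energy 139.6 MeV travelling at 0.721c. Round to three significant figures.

With β = 0.721, γ = 1/√(1 − 0.721²) = 1/√0.480159 = 1.44314.
Kinetic energy: K = (γ − 1)mc² = (1.44314 − 1) × 139.6 MeV = 0.44314 × 139.6 = 61.9 MeV.

61.9 MeV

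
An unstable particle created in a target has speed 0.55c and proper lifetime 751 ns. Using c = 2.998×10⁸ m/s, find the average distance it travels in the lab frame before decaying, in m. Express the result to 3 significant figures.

With β = 0.55, γ = 1/√(1 − 0.55²) = 1/√0.6975 = 1.1974.
Lab-frame lifetime: Δt = γτ = 1.1974 × 751 ns = 899.25 ns.
Distance: d = vΔt = 0.55 × 2.998×10⁸ m/s × 8.9925×10^-7 s = 148 m.

148 m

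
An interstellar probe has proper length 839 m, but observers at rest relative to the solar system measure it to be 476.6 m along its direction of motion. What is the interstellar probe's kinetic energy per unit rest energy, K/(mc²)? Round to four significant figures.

0.7604

γ = L₀/L = 839/476.6 = 1.76039.
K/(mc²) = γ − 1 = 1.76039 − 1 = 0.7604.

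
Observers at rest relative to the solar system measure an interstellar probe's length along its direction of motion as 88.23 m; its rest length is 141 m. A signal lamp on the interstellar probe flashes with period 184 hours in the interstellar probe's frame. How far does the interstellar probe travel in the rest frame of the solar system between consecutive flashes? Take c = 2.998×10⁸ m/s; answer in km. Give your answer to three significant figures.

2.48×10^11 km

Length contraction gives γ = L₀/L = 141/88.23 = 1.5981.
β = √(1 − 1/γ²) = 0.78003. Lab-frame period = γτ = 1.5981×184 hours = 294.05 hours. Distance = βc × γτ = 0.78003 × 2.998×10⁸ m/s × 1058580 s = 2.4755×10^14 m = 2.48×10^11 km.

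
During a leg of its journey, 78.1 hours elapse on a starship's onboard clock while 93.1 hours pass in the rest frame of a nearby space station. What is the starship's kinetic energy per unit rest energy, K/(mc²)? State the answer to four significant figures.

0.1921

From Δt = γΔτ: γ = 93.1/78.1 = 1.19206.
K/(mc²) = γ − 1 = 1.19206 − 1 = 0.1921.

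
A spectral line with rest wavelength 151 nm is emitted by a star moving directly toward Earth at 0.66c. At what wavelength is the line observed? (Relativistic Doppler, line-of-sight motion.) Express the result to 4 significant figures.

Relativistic Doppler for wavelength: λ_obs = λ_src · √((1−β)/(1+β)).
With β = 0.66: factor = √(0.34/1.66) = 0.45257.
λ_obs = 151 × 0.45257 = 68.34 nm.

68.34 nm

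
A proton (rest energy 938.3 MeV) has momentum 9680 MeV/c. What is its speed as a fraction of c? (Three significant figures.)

0.995c

βγ = pc/(mc²) = 9680/938.3 = 10.317.
Since γ² = 1 + (βγ)² = 107.44, γ = √107.44 = 10.3653, and β = (βγ)/γ = 10.317/10.3653 = 0.995.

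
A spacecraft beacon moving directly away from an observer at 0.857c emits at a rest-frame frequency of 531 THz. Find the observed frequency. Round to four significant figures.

Relativistic Doppler (source moving away): f_obs = f_src · √((1−β)/(1+β)).
With β = 0.857: factor = √(0.143/1.857) = 0.2775.
f_obs = 531 × 0.2775 = 147.4 THz.

147.4 THz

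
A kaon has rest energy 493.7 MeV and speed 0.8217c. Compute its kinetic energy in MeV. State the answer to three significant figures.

γ = 1/√(1 − β²) = 1/√(1 − 0.67519089) = 1/√0.32480911 = 1.75463.
Kinetic energy: K = (γ − 1)mc² = (1.75463 − 1) × 493.7 MeV = 0.75463 × 493.7 = 373 MeV.

373 MeV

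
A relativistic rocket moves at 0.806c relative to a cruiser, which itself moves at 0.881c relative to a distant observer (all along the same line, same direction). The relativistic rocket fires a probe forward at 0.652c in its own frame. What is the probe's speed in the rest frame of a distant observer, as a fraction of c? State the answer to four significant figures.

0.9971c

Compose velocities in two stages. Stage 1 (into S'): u₁ = (0.652+0.806)/(1+0.652×0.806) = 0.95574.
Stage 2 (into S): u = (0.95574+0.881)/(1+0.95574×0.881) = 0.99714, so the speed is 0.9971c.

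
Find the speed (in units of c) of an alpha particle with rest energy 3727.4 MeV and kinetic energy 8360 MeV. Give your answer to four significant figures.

γ = 1 + K/(mc²) = 1 + 8360/3727.4 = 3.2429.
β = √(1 − 1/γ²) = √(1 − 0.0950896) = √0.9049104 = 0.9513.

0.9513c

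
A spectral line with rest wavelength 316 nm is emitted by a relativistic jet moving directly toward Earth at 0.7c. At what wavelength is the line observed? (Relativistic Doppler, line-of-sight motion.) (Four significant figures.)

Relativistic Doppler for wavelength: λ_obs = λ_src · √((1−β)/(1+β)).
With β = 0.7: factor = √(0.3/1.7) = 0.42008.
λ_obs = 316 × 0.42008 = 132.7 nm.

132.7 nm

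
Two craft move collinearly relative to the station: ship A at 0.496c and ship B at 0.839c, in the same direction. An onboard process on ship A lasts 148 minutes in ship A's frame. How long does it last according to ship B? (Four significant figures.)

Transform ship A's velocity into ship B's frame: (0.496 − 0.839)/(1 − 0.496·0.839) = −0.343/0.583856, so the relative speed is 0.58747c.
γ for this relative speed: γ = 1/√(1 − 0.345121) = 1.2357.
The clock on ship A records proper time, so ship B measures Δt = γΔτ = 1.2357 × 148 = 182.9 minutes.

182.9 minutes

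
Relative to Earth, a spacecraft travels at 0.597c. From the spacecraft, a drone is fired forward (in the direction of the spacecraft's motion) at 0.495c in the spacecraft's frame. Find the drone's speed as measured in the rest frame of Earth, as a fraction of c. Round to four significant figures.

0.8429c

In units of c, u = (u' + v)/(1 + u'v) with u' = 0.495 and v = 0.597.
Numerator: 0.495 + 0.597 = 1.092. Denominator: 1 + (0.495)(0.597) = 1.295515.
u = 1.092/1.295515 = 0.84291, so the speed is 0.8429c.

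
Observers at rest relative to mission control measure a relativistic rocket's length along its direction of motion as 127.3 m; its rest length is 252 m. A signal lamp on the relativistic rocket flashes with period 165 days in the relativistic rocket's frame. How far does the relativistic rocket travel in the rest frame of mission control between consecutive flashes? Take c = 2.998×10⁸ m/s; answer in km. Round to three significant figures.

Length contraction gives γ = L₀/L = 252/127.3 = 1.97958.
β = √(1 − 1/γ²) = 0.86303. Lab-frame period = γτ = 1.97958×165 days = 326.63 days. Distance = βc × γτ = 0.86303 × 2.998×10⁸ m/s × 28220832 s = 7.3018×10^15 m = 7.30×10^12 km.

7.30×10^12 km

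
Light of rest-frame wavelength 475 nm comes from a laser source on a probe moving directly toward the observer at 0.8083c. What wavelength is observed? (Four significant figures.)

Relativistic Doppler for wavelength: λ_obs = λ_src · √((1−β)/(1+β)).
With β = 0.8083: factor = √(0.1917/1.8083) = 0.32559.
λ_obs = 475 × 0.32559 = 154.7 nm.

154.7 nm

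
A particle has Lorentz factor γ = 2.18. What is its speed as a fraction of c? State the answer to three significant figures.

β = √(1 − 1/γ²) = √(1 − 1/4.7524) = √0.78958 = 0.889.

0.889c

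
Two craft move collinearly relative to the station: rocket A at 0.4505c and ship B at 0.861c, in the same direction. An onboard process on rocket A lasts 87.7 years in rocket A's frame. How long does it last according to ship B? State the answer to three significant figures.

The velocity of rocket A relative to ship B is (0.4505 − 0.861)c / (1 − 0.4505×0.861) = −0.67062c; relative speed 0.67062c.
At |u| = 0.67062c, γ = (1 − 0.449731)^(−1/2) = 1.3481.
The clock on rocket A records proper time, so ship B measures Δt = γΔτ = 1.3481 × 87.7 = 118 years.

118 years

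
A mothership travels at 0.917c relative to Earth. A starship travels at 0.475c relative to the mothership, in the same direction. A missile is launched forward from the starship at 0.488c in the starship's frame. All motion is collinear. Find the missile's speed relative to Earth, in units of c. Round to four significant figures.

0.9895c

Apply u = (u'+v)/(1+u'v) twice. Missile in the mothership frame: (0.488+0.475)/(1+0.488·0.475) = 0.963/1.2318 = 0.78178c.
That velocity, transformed to the rest frame of Earth: (0.78178+0.917)/(1+0.78178·0.917) = 1.69878/1.71689226 = 0.98945c.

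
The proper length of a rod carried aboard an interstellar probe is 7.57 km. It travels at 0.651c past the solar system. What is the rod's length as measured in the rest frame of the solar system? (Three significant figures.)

γ = 1/√(1 − β²) = 1/√(1 − 0.423801) = 1/√0.576199 = 1/0.759078 = 1.3174.
Along the direction of motion the measured length is L₀/γ = 7.57/1.3174 = 5.75 km.

5.75 km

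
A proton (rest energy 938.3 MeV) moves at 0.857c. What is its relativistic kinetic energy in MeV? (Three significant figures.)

β² = 0.734449, so γ = 1/√0.265551 = 1.94056.
Kinetic energy: K = (γ − 1)mc² = (1.94056 − 1) × 938.3 MeV = 0.94056 × 938.3 = 883 MeV.

883 MeV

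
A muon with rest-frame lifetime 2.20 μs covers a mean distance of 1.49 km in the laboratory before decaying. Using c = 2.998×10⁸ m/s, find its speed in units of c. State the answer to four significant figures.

0.9144c

d = βγcτ ⇒ βγ = d/(cτ) = 1490 m / (659.56 m) = 2.2591.
β = (βγ)/√(1+(βγ)²) = 2.2591/√6.10353 = 0.9144.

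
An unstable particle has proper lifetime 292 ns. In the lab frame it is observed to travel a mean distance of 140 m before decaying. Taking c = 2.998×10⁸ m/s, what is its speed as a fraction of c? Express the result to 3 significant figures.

Let x = d/(cτ) = 140.0 m / (2.998×10⁸ m/s × 2.920×10^-7 s) = 1.5992. Since d = βγcτ, x = βγ = β/√(1−β²).
Solving: β² = x²/(1+x²) = 2.55744/3.55744 = 0.718899, so β = 0.848.

0.848c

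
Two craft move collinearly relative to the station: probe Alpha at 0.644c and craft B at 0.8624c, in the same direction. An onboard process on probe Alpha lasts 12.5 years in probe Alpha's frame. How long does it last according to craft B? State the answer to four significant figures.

14.35 years

The velocity of probe Alpha relative to craft B is (0.644 − 0.8624)c / (1 − 0.644×0.8624) = −0.49121c; relative speed 0.49121c.
γ for this relative speed: γ = 1/√(1 − 0.241287) = 1.1481.
Probe Alpha's interval is proper; time dilation gives Δt_B = γΔτ = 1.1481 × 12.5 years = 14.35 years.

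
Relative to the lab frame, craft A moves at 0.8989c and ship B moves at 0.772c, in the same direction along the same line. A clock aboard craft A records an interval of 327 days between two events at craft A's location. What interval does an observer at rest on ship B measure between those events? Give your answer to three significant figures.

359 days

Transform craft A's velocity into ship B's frame: (0.8989 − 0.772)/(1 − 0.8989·0.772) = 0.1269/0.3060492, so the relative speed is 0.41464c.
γ for this relative speed: γ = 1/√(1 − 0.171926) = 1.0989.
Craft A's interval is proper; time dilation gives Δt_B = γΔτ = 1.0989 × 327 days = 359 days.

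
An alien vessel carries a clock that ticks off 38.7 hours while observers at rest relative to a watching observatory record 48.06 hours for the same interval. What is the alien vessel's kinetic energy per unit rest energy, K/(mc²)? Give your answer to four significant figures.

0.2419

γ = Δt/Δτ = 48.06/38.7 = 1.24186.
Since K = (γ−1)mc², K/(mc²) = 1.24186 − 1 = 0.2419.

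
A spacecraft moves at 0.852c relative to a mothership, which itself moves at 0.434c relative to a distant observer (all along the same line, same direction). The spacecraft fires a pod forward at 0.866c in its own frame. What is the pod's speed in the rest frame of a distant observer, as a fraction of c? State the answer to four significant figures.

First combine the pod and spacecraft (S''→S'): u₁ = (0.866 + 0.852)/(1 + 0.866×0.852) = 1.718/1.737832 = 0.98859.
Then combine with the mothership (S'→S): u = (0.98859 + 0.434)/(1 + 0.98859×0.434) = 1.42259/1.42904806 = 0.99548.

0.9955c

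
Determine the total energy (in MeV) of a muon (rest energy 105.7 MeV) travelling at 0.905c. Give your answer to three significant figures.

β² = 0.819025, so γ = 1/√0.180975 = 2.3507.
Total energy: E = γmc² = 2.3507 × 105.7 MeV = 248 MeV.

248 MeV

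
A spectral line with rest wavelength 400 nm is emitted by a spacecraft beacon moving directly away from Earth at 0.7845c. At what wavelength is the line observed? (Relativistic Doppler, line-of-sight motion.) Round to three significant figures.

Relativistic Doppler for wavelength: λ_obs = λ_src · √((1+β)/(1−β)).
With β = 0.7845: factor = √(1.7845/0.2155) = 2.8776.
λ_obs = 400 × 2.8776 = 1150 nm.

1150 nm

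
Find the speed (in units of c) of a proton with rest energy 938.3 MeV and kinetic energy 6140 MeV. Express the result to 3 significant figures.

γ = 1 + K/(mc²) = 1 + 6140/938.3 = 7.5437.
β = √(1 − 1/γ²) = √(1 − 0.0175724) = √0.9824276 = 0.991.

0.991c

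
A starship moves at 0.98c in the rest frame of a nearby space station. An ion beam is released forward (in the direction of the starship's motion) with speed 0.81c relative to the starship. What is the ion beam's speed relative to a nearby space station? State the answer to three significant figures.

0.998c

In units of c, u = (u' + v)/(1 + u'v) with u' = 0.81 and v = 0.98.
Numerator: 0.81 + 0.98 = 1.79. Denominator: 1 + (0.81)(0.98) = 1.7938.
u = 1.79/1.7938 = 0.99788, so the speed is 0.998c.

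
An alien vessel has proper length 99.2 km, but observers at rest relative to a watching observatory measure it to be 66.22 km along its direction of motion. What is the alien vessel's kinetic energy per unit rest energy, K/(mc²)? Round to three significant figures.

From L = L₀/γ: γ = 99.2/66.22 = 1.49804.
Since K = (γ−1)mc², K/(mc²) = 1.49804 − 1 = 0.498.

0.498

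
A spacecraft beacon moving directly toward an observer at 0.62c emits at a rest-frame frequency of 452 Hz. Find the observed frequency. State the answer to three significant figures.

Relativistic Doppler (source moving toward): f_obs = f_src · √((1+β)/(1−β)).
With β = 0.62: factor = √(1.62/0.38) = 2.0647.
f_obs = 452 × 2.0647 = 933 Hz.

933 Hz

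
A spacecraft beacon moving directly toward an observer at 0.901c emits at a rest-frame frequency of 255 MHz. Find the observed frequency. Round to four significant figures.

1117 MHz

Relativistic Doppler (source moving toward): f_obs = f_src · √((1+β)/(1−β)).
With β = 0.901: factor = √(1.901/0.099) = 4.382.
f_obs = 255 × 4.382 = 1117 MHz.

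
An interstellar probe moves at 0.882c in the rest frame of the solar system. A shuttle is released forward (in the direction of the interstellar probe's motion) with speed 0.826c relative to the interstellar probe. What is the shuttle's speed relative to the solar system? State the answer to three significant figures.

Relativistic velocity addition: u = (u' + v)/(1 + u'v/c²), with u' = 0.826c and v = 0.882c.
Numerator: 0.826 + 0.882 = 1.708. Denominator: 1 + (0.826)(0.882) = 1.728532.
u = 1.708/1.728532 = 0.98812, so the speed is 0.988c.

0.988c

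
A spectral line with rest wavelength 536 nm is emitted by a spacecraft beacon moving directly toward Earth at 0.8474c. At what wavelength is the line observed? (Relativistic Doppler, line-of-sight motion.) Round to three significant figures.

Relativistic Doppler for wavelength: λ_obs = λ_src · √((1−β)/(1+β)).
With β = 0.8474: factor = √(0.1526/1.8474) = 0.28741.
λ_obs = 536 × 0.28741 = 154 nm.

154 nm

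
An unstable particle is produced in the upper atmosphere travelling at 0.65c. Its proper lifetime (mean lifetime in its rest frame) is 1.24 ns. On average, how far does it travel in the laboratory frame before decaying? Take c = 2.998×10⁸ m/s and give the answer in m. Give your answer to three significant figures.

Lorentz factor: γ = (1 − 0.4225)^(−1/2) = 1.3159.
Lab-frame lifetime: Δt = γτ = 1.3159 × 1.24 ns = 1.6317 ns.
Distance: d = vΔt = 0.65 × 2.998×10⁸ m/s × 1.6317×10^-9 s = 0.318 m.

0.318 m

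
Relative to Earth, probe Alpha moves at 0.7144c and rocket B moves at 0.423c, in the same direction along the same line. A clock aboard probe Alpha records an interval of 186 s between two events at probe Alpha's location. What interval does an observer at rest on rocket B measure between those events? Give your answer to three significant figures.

205 s

Speed of probe Alpha in rocket B's frame: u = (v_A − v_B)/(1 − v_A v_B/c²) = (0.7144 − 0.423)/(1 − 0.7144×0.423) = 0.2914/0.6978088 = 0.41759; |u| = 0.41759c.
At |u| = 0.41759c, γ = (1 − 0.174381)^(−1/2) = 1.1006.
The clock on probe Alpha records proper time, so rocket B measures Δt = γΔτ = 1.1006 × 186 = 205 s.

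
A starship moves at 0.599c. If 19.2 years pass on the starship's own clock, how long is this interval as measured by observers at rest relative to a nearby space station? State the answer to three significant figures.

With β = 0.599, γ = 1/√(1 − 0.599²) = 1/√0.641199 = 1.2488.
The onboard clock measures proper time, so the interval in the rest frame of a nearby space station is dilated: Δt = γ·Δτ = 1.2488 × 19.2 years = 24.0 years.

24.0 years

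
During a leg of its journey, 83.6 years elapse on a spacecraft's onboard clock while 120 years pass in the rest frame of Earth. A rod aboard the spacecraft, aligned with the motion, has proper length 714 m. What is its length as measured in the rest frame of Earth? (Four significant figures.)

497.4 m

The time-dilation ratio gives γ = 120/83.6 = 1.43541.
The rod contracts by the same γ: 714 m / 1.43541 = 497.4 m.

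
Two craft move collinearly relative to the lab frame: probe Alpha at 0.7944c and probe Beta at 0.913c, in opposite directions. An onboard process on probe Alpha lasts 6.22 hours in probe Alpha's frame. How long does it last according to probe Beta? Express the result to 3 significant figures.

Speed of probe Alpha in probe Beta's frame: u = (v_A + v_B)/(1 + v_A v_B/c²) = (0.7944 + 0.913)/(1 + 0.7944×0.913) = 1.7074/1.7252872 = 0.98963; |u| = 0.98963c.
γ for this relative speed: γ = 1/√(1 − 0.979368) = 6.9619.
The clock on probe Alpha records proper time, so probe Beta measures Δt = γΔτ = 6.9619 × 6.22 = 43.3 hours.

43.3 hours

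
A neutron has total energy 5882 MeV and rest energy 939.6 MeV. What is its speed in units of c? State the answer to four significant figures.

0.9872c

Total energy E = γmc² gives γ = 5882/939.6 = 6.2601.
Hence β = √(1 − 1/γ²) = √(1 − 0.0255175) = √0.9744825 = 0.9872.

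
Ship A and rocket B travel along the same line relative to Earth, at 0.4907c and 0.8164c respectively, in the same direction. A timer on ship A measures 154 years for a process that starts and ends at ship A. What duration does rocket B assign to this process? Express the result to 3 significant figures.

183 years

The velocity of ship A relative to rocket B is (0.4907 − 0.8164)c / (1 − 0.4907×0.8164) = −0.54338c; relative speed 0.54338c.
At |u| = 0.54338c, γ = (1 − 0.295262)^(−1/2) = 1.1912.
Ship A's interval is proper; time dilation gives Δt_B = γΔτ = 1.1912 × 154 years = 183 years.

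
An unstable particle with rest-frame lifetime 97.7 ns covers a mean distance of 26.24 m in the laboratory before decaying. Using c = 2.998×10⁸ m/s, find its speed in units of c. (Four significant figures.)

d = βγcτ ⇒ βγ = d/(cτ) = 26.24 m / (29.29046 m) = 0.89585.
β = (βγ)/√(1+(βγ)²) = 0.89585/√1.802547 = 0.6673.

0.6673c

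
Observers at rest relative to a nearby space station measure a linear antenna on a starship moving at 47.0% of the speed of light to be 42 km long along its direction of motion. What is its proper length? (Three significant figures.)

47.6 km

With β = 0.47, γ = 1/√(1 − 0.47²) = 1/√0.7791 = 1.1329.
Proper length: L₀ = γ·L = 1.1329 × 42 = 47.6 km.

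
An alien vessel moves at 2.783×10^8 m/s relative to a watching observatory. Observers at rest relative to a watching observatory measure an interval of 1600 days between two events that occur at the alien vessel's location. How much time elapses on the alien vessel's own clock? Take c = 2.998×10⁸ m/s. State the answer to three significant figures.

β = v/c = (2.783×10^8 m/s)/(2.998×10⁸ m/s) = 0.928286.
β² = 0.8617149, so γ = 1/√0.1382851 = 2.6891.
The moving clock records proper time: Δτ = Δt/γ = 1600/2.6891 = 595 days.

595 days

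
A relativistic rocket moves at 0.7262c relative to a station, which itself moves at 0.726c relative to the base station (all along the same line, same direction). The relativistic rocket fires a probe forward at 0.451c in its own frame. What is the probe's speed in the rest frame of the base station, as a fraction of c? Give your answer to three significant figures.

0.981c

First combine the probe and relativistic rocket (S''→S'): u₁ = (0.451 + 0.7262)/(1 + 0.451×0.7262) = 1.1772/1.3275162 = 0.88677.
Then combine with the station (S'→S): u = (0.88677 + 0.726)/(1 + 0.88677×0.726) = 1.61277/1.64379502 = 0.98113.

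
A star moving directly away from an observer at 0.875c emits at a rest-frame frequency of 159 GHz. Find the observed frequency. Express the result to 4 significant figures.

Relativistic Doppler (source moving away): f_obs = f_src · √((1−β)/(1+β)).
With β = 0.875: factor = √(0.125/1.875) = 0.2582.
f_obs = 159 × 0.2582 = 41.05 GHz.

41.05 GHz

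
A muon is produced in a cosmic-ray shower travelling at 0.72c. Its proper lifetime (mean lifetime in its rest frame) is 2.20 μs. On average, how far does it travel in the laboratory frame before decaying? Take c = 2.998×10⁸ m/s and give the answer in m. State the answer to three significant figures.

With β = 0.72, γ = 1/√(1 − 0.72²) = 1/√0.4816 = 1.441.
Lab-frame lifetime: Δt = γτ = 1.441 × 2.20 μs = 3.1702 μs.
Distance: d = vΔt = 0.72 × 2.998×10⁸ m/s × 3.1702×10^-6 s = 684 m.

684 m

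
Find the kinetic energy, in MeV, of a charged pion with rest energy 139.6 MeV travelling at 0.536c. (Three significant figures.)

25.8 MeV

β² = 0.287296, so γ = 1/√0.712704 = 1.18453.
Kinetic energy: K = (γ − 1)mc² = (1.18453 − 1) × 139.6 MeV = 0.18453 × 139.6 = 25.8 MeV.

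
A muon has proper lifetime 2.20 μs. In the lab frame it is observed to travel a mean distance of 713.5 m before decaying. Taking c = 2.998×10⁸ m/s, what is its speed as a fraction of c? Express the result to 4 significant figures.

d = βγcτ ⇒ βγ = d/(cτ) = 713.5 m / (659.56 m) = 1.0818.
β = (βγ)/√(1+(βγ)²) = 1.0818/√2.17029 = 0.7343.

0.7343c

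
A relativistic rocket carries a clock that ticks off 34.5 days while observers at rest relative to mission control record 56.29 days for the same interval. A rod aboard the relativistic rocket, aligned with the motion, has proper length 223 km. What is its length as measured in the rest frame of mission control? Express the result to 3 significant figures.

137 km

The time-dilation ratio gives γ = 56.29/34.5 = 1.63159.
L = L₀/γ = 223/1.63159 = 137 km.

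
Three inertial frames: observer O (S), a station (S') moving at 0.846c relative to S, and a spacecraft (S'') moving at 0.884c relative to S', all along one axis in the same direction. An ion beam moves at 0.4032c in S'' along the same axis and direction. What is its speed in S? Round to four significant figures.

First combine the ion beam and spacecraft (S''→S'): u₁ = (0.4032 + 0.884)/(1 + 0.4032×0.884) = 1.2872/1.3564288 = 0.94896.
Then combine with the station (S'→S): u = (0.94896 + 0.846)/(1 + 0.94896×0.846) = 1.79496/1.80282016 = 0.99564.

0.9956c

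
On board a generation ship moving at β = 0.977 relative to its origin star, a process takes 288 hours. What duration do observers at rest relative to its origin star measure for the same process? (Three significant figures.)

With β = 0.977, γ = 1/√(1 − 0.977²) = 1/√0.045471 = 4.6896.
Time dilation: Δt = γ·Δτ = 4.6896 × 288 = 1350 hours.

1350 hours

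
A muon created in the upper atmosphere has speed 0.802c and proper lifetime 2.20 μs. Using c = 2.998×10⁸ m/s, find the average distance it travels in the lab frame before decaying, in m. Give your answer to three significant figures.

γ = 1/√(1 − β²) = 1/√(1 − 0.643204) = 1/√0.356796 = 1/0.597324 = 1.6741.
Lab-frame lifetime: Δt = γτ = 1.6741 × 2.20 μs = 3.683 μs.
Distance: d = vΔt = 0.802 × 2.998×10⁸ m/s × 3.6830×10^-6 s = 886 m.

886 m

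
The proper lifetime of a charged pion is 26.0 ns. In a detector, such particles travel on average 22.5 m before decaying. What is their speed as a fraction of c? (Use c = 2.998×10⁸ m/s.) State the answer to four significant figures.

0.9449c

Lab distance = (lab lifetime)·v = γτ·βc, so βγ = d/(cτ) = 22.50/(2.998×10⁸ × 2.600×10^-8) = 2.8865.
With βγ = 2.8865: γ² = 1 + (βγ)² = 9.33188, and β = (βγ)/γ = 2.8865/3.05481 = 0.9449.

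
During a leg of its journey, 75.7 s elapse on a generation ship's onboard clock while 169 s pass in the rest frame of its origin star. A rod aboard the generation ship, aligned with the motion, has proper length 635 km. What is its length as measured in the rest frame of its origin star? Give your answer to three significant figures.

The time-dilation ratio gives γ = 169/75.7 = 2.2325.
L = L₀/γ = 635/2.2325 = 284 km.

284 km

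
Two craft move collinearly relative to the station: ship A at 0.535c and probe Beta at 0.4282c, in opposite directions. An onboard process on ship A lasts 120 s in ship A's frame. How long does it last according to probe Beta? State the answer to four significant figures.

Speed of ship A in probe Beta's frame: u = (v_A + v_B)/(1 + v_A v_B/c²) = (0.535 + 0.4282)/(1 + 0.535×0.4282) = 0.9632/1.229087 = 0.78367; |u| = 0.78367c.
γ for this relative speed: γ = 1/√(1 − 0.614139) = 1.6098.
Ship A's interval is proper; time dilation gives Δt_B = γΔτ = 1.6098 × 120 s = 193.2 s.

193.2 s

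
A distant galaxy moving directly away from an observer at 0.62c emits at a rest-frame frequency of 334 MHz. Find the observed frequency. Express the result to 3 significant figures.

162 MHz

Relativistic Doppler (source moving away): f_obs = f_src · √((1−β)/(1+β)).
With β = 0.62: factor = √(0.38/1.62) = 0.48432.
f_obs = 334 × 0.48432 = 162 MHz.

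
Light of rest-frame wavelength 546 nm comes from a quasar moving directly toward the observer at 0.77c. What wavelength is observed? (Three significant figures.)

Relativistic Doppler for wavelength: λ_obs = λ_src · √((1−β)/(1+β)).
With β = 0.77: factor = √(0.23/1.77) = 0.36048.
λ_obs = 546 × 0.36048 = 197 nm.

197 nm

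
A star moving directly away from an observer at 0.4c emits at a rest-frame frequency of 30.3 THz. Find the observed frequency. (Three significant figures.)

19.8 THz

Relativistic Doppler (source moving away): f_obs = f_src · √((1−β)/(1+β)).
With β = 0.4: factor = √(0.6/1.4) = 0.65465.
f_obs = 30.3 × 0.65465 = 19.8 THz.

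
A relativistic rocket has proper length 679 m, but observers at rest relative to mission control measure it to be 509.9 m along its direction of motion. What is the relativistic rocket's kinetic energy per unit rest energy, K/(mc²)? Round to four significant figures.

From L = L₀/γ: γ = 679/509.9 = 1.33163.
K/(mc²) = γ − 1 = 1.33163 − 1 = 0.3316.

0.3316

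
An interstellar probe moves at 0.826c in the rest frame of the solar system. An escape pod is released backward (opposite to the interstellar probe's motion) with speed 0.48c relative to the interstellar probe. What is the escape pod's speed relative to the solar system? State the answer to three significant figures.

0.573c

In units of c, u = (u' + v)/(1 + u'v) with u' = −0.48 and v = 0.826.
Numerator: −0.48 + 0.826 = 0.346. Denominator: 1 + (−0.48)(0.826) = 0.60352.
u = 0.346/0.60352 = 0.5733, so the speed is 0.573c.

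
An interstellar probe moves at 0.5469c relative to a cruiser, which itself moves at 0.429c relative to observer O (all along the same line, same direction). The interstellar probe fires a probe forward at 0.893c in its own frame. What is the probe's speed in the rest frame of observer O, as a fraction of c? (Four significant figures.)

First combine the probe and interstellar probe (S''→S'): u₁ = (0.893 + 0.5469)/(1 + 0.893×0.5469) = 1.4399/1.4883817 = 0.96743.
Then combine with the cruiser (S'→S): u = (0.96743 + 0.429)/(1 + 0.96743×0.429) = 1.39643/1.41502747 = 0.98686.

0.9869c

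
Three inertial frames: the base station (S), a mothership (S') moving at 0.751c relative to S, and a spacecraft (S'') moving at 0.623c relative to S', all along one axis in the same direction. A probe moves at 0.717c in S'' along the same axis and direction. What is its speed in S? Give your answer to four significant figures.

0.9892c

First combine the probe and spacecraft (S''→S'): u₁ = (0.717 + 0.623)/(1 + 0.717×0.623) = 1.34/1.446691 = 0.92625.
Then combine with the mothership (S'→S): u = (0.92625 + 0.751)/(1 + 0.92625×0.751) = 1.67725/1.69561375 = 0.98917.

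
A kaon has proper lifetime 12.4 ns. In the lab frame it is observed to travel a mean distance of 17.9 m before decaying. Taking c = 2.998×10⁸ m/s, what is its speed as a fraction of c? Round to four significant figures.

0.9791c

Lab distance = (lab lifetime)·v = γτ·βc, so βγ = d/(cτ) = 17.90/(2.998×10⁸ × 1.240×10^-8) = 4.815.
With βγ = 4.815: γ² = 1 + (βγ)² = 24.1842, and β = (βγ)/γ = 4.815/4.91774 = 0.9791.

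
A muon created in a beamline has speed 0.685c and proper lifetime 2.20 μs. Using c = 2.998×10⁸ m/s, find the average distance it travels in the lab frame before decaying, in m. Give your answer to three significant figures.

With β = 0.685, γ = 1/√(1 − 0.685²) = 1/√0.530775 = 1.3726.
Lab-frame lifetime: Δt = γτ = 1.3726 × 2.20 μs = 3.0197 μs.
Distance: d = vΔt = 0.685 × 2.998×10⁸ m/s × 3.0197×10^-6 s = 620 m.

620 m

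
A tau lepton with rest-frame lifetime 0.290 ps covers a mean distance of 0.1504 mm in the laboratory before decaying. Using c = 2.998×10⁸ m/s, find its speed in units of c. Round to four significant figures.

0.8658c

Lab distance = (lab lifetime)·v = γτ·βc, so βγ = d/(cτ) = 1.504×10^-4/(2.998×10⁸ × 2.900×10^-13) = 1.7299.
With βγ = 1.7299: γ² = 1 + (βγ)² = 3.99255, and β = (βγ)/γ = 1.7299/1.99814 = 0.8658.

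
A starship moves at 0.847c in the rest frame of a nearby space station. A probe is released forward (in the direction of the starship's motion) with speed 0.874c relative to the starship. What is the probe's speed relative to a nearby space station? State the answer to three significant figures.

Relativistic velocity addition: u = (u' + v)/(1 + u'v/c²), with u' = 0.874c and v = 0.847c.
Numerator: 0.874 + 0.847 = 1.721. Denominator: 1 + (0.874)(0.847) = 1.740278.
u = 1.721/1.740278 = 0.98892, so the speed is 0.989c.

0.989c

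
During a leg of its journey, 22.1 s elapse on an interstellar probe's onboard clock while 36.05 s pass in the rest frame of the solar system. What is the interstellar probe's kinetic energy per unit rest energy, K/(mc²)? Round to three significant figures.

0.631

The time-dilation ratio gives γ = 36.05/22.1 = 1.63122.
K/(mc²) = γ − 1 = 1.63122 − 1 = 0.631.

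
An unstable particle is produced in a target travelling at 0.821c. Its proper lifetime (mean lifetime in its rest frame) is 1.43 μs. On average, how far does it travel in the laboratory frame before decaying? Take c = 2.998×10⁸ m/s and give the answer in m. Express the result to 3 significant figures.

γ = 1/√(1 − β²) = 1/√(1 − 0.674041) = 1/√0.325959 = 1/0.570928 = 1.7515.
Lab-frame lifetime: Δt = γτ = 1.7515 × 1.43 μs = 2.5046 μs.
Distance: d = vΔt = 0.821 × 2.998×10⁸ m/s × 2.5046×10^-6 s = 616 m.

616 m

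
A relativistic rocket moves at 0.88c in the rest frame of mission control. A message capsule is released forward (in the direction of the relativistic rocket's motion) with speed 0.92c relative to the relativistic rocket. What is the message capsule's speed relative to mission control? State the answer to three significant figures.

0.995c

Relativistic velocity addition: u = (u' + v)/(1 + u'v/c²), with u' = 0.92c and v = 0.88c.
Numerator: 0.92 + 0.88 = 1.8. Denominator: 1 + (0.92)(0.88) = 1.8096.
u = 1.8/1.8096 = 0.99469, so the speed is 0.995c.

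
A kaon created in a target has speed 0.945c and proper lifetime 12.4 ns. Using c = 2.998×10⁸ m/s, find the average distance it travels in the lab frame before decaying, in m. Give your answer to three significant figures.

γ = 1/√(1 − β²) = 1/√(1 − 0.893025) = 1/√0.106975 = 1/0.32707 = 3.0574.
Lab-frame lifetime: Δt = γτ = 3.0574 × 12.4 ns = 37.912 ns.
Distance: d = vΔt = 0.945 × 2.998×10⁸ m/s × 3.7912×10^-8 s = 10.7 m.

10.7 m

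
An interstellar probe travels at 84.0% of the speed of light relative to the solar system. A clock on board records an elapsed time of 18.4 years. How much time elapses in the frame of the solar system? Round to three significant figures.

With β = 0.84, γ = 1/√(1 − 0.84²) = 1/√0.2944 = 1.843.
The onboard clock measures proper time, so the interval in the rest frame of the solar system is dilated: Δt = γ·Δτ = 1.843 × 18.4 years = 33.9 years.

33.9 years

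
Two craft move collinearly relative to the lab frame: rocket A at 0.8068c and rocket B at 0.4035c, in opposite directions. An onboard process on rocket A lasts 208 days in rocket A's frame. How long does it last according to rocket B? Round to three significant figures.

Transform rocket A's velocity into rocket B's frame: (0.8068 + 0.4035)/(1 + 0.8068·0.4035) = 1.2103/1.3255438, so the relative speed is 0.91306c.
γ for this relative speed: γ = 1/√(1 − 0.833679) = 2.452.
The clock on rocket A records proper time, so rocket B measures Δt = γΔτ = 2.452 × 208 = 510 days.

510 days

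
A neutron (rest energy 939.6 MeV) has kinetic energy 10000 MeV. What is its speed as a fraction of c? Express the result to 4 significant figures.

K = (γ−1)mc², so γ = 1 + 10000/939.6 = 11.643.
Then v/c = √(1 − γ⁻²) = √(1 − 0.00737684) = √0.99262316 = 0.9963.

0.9963c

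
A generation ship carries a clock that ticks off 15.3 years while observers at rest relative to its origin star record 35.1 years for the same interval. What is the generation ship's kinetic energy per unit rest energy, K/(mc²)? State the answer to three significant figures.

1.29

γ = Δt/Δτ = 35.1/15.3 = 2.29412.
Since K = (γ−1)mc², K/(mc²) = 2.29412 − 1 = 1.29.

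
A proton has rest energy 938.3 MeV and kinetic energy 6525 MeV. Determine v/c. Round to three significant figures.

γ = 1 + K/(mc²) = 1 + 6525/938.3 = 7.9541.
β = √(1 − 1/γ²) = √(1 − 0.0158059) = √0.9841941 = 0.992.

0.992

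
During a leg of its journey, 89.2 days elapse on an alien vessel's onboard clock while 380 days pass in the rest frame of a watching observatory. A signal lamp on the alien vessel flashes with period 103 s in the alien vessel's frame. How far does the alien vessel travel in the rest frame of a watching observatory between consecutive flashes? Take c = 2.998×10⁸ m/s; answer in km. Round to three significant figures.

The time-dilation ratio gives γ = 380/89.2 = 4.26009.
β = √(1 − 1/γ²) = 0.97206. Lab-frame period = γτ = 4.26009×103 s = 438.79 s. Distance = βc × γτ = 0.97206 × 2.998×10⁸ m/s × 438.79 s = 1.2787×10^11 m = 1.28×10^8 km.

1.28×10^8 km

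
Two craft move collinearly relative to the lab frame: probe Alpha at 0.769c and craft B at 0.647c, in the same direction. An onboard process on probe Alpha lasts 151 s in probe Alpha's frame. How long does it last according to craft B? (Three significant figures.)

The velocity of probe Alpha relative to craft B is (0.769 − 0.647)c / (1 − 0.769×0.647) = 0.24281c; relative speed 0.24281c.
γ for this relative speed: γ = 1/√(1 − 0.0589567) = 1.0308.
Probe Alpha's interval is proper; time dilation gives Δt_B = γΔτ = 1.0308 × 151 s = 156 s.

156 s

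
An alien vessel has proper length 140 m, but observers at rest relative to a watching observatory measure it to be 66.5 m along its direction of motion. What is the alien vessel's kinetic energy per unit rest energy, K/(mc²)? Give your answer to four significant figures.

1.105

Length contraction gives γ = L₀/L = 140/66.5 = 2.10526.
K/(mc²) = γ − 1 = 2.10526 − 1 = 1.105.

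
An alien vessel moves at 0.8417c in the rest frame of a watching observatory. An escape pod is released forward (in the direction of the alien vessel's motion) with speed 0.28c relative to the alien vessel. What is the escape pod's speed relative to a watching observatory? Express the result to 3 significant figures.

0.908c

Relativistic velocity addition: u = (u' + v)/(1 + u'v/c²), with u' = 0.28c and v = 0.8417c.
Numerator: 0.28 + 0.8417 = 1.1217. Denominator: 1 + (0.28)(0.8417) = 1.235676.
u = 1.1217/1.235676 = 0.90776, so the speed is 0.908c.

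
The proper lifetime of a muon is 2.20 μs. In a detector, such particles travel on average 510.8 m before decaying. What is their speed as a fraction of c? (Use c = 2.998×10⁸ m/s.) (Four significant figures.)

0.6123c

Lab distance = (lab lifetime)·v = γτ·βc, so βγ = d/(cτ) = 510.8/(2.998×10⁸ × 2.200×10^-6) = 0.77446.
With βγ = 0.77446: γ² = 1 + (βγ)² = 1.599788, and β = (βγ)/γ = 0.77446/1.26483 = 0.6123.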